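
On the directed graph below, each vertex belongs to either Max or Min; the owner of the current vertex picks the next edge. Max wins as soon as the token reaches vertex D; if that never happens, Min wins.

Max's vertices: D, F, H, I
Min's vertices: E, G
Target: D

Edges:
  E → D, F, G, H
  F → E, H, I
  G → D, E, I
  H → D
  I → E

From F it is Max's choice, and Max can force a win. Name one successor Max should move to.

H

A0 = {D}
A1: add {H} — H (Max) has H→D.
A2: add {F} — F (Max) has F→H.
A3 = A2; e.g. E (Min) can still go to G. Fixed point.
From F, successor H is in the attractor (rank 1); the other successors E, I are not.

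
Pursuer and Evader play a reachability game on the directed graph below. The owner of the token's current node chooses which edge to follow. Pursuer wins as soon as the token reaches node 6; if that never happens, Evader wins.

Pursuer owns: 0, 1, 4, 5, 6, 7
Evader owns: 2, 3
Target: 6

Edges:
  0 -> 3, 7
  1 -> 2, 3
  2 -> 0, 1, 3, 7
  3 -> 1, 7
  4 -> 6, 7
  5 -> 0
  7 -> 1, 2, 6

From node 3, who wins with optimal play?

Evader

A0 = {6}
A1: add {4, 7} — 4 (Pursuer) has 4→6; 7 (Pursuer) has 7→6.
A2: add {0} — 0 (Pursuer) has 0→7.
A3: add {5} — 5 (Pursuer) has 5→0.
A4 = A3; e.g. 1 (Pursuer) has no edge into A3. Fixed point.
3 never enters the attractor, so Evader can avoid the target forever.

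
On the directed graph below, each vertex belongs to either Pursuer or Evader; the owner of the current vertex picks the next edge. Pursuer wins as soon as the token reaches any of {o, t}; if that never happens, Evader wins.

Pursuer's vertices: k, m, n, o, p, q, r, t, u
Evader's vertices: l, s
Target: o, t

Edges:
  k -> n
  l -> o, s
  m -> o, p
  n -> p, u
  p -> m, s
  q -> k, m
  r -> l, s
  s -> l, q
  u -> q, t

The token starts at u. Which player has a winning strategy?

Pursuer

A0 = {o, t}
A1: add {m, u} — m (Pursuer) has m→o; u (Pursuer) has u→t.
u ∈ A1, so Pursuer can force the target.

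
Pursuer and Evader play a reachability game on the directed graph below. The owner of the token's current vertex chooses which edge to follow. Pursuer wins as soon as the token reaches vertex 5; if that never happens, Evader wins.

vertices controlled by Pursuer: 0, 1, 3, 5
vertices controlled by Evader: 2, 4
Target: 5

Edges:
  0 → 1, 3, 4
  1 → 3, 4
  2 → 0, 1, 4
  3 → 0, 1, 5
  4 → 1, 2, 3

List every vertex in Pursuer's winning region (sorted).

A0 = {5}
A1: add {3} — 3 (Pursuer) has 3→5.
A2: add {0, 1} — 0 (Pursuer) has 0→3; 1 (Pursuer) has 1→3.
A3 = A2; e.g. 2 (Evader) can still go to 4. Fixed point.
Pursuer's winning region = {0, 1, 3, 5}.

0, 1, 3, 5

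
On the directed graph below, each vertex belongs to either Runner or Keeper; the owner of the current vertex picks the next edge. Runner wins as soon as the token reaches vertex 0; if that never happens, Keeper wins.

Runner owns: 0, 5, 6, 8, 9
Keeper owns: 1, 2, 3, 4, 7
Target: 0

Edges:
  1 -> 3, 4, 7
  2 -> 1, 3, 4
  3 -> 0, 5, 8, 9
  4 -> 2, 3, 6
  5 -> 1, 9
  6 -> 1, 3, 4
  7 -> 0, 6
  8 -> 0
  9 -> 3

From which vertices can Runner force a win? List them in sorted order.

A0 = {0}
A1: add {8} — 8 (Runner) has 8→0.
A2 = A1; e.g. 1 (Keeper) can still go to 3. Fixed point.
Runner's winning region = {0, 8}.

0, 8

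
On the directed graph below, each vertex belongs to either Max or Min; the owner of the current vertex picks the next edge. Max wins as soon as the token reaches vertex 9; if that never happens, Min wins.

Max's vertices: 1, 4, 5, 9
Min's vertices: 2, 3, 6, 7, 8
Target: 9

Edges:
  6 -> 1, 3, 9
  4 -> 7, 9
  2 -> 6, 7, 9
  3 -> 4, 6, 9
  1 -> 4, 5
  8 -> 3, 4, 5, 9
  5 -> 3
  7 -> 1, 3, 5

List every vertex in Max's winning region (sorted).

A0 = {9}
A1: add {4} — 4 (Max) has 4→9.
A2: add {1} — 1 (Max) has 1→4.
A3 = A2; e.g. 2 (Min) can still go to 6. Fixed point.
Max's winning region = {1, 4, 9}.

1, 4, 9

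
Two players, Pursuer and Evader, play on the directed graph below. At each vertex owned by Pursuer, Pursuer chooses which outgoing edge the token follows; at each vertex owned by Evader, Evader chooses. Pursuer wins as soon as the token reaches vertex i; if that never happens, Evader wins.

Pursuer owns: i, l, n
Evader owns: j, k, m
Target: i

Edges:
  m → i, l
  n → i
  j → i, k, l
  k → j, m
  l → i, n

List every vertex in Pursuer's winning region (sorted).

A0 = {i}
A1: add {l, n} — l (Pursuer) has l→i; n (Pursuer) has n→i.
A2: add {m} — m (Evader): all of {i, l} already in.
A3 = A2; e.g. j (Evader) can still go to k. Fixed point.
Pursuer's winning region = {i, l, m, n}.

i, l, m, n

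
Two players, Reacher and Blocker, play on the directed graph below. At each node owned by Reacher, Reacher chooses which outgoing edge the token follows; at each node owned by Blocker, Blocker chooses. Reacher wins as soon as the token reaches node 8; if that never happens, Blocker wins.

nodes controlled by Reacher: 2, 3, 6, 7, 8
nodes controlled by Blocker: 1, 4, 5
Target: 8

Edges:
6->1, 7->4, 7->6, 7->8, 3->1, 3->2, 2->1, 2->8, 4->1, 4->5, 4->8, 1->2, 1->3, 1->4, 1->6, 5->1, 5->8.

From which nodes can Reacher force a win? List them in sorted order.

2, 3, 7, 8

A0 = {8}
A1: add {2, 7} — 2 (Reacher) has 2→8; 7 (Reacher) has 7→8.
A2: add {3} — 3 (Reacher) has 3→2.
A3 = A2; e.g. 1 (Blocker) can still go to 4. Fixed point.
Reacher's winning region = {2, 3, 7, 8}.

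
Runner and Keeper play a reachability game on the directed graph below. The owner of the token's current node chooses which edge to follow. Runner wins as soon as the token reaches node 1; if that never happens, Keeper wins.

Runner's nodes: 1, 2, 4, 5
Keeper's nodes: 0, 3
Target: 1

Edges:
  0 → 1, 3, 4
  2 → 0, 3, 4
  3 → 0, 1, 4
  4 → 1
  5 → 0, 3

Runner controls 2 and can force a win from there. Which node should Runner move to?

4

A0 = {1}
A1: add {4} — 4 (Runner) has 4→1.
A2: add {2} — 2 (Runner) has 2→4.
A3 = A2; e.g. 0 (Keeper) can still go to 3. Fixed point.
From 2, successor 4 is in the attractor (rank 1); the other successors 0, 3 are not.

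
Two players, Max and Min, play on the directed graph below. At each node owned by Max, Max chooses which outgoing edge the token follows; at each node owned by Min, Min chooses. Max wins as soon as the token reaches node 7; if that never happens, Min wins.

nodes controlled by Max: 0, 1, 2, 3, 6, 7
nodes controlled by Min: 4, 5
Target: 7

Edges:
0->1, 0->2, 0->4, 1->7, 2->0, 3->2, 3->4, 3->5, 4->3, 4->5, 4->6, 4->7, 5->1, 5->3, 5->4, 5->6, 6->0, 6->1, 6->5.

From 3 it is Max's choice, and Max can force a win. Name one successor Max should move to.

2

A0 = {7}
A1: add {1} — 1 (Max) has 1→7.
A2: add {0, 6} — 0 (Max) has 0→1; 6 (Max) has 6→1.
A3: add {2} — 2 (Max) has 2→0.
A4: add {3} — 3 (Max) has 3→2.
A5 = A4; e.g. 4 (Min) can still go to 5. Fixed point.
From 3, successor 2 is in the attractor (rank 3); the other successors 4, 5 are not.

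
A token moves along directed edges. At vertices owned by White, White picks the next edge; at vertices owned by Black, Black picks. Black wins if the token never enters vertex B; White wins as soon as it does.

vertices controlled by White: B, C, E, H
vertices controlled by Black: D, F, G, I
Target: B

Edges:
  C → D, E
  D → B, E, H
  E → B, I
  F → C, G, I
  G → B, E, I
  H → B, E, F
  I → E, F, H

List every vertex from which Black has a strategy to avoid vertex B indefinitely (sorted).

A0 = {B}
A1: add {E, H} — E (White) has E→B; H (White) has H→B.
A2: add {C, D} — C (White) has C→E; D (Black): all of {B, E, H} already in.
A3 = A2; e.g. F (Black) can still go to G. Fixed point.
White's attractor = {B, C, D, E, H}; Black avoids the target exactly from the complement.

F, G, I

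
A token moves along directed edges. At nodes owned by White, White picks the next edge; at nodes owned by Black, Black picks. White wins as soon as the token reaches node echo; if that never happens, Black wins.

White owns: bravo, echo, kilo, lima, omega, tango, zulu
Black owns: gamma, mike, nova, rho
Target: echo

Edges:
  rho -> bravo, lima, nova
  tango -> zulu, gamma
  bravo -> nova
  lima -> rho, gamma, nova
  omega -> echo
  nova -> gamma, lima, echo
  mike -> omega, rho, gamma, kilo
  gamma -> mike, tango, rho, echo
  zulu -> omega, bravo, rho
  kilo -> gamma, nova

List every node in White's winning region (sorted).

echo, omega, tango, zulu

A0 = {echo}
A1: add {omega} — omega (White) has omega→echo.
A2: add {zulu} — zulu (White) has zulu→omega.
A3: add {tango} — tango (White) has tango→zulu.
A4 = A3; e.g. bravo (White) has no edge into A3. Fixed point.
White's winning region = {echo, omega, tango, zulu}.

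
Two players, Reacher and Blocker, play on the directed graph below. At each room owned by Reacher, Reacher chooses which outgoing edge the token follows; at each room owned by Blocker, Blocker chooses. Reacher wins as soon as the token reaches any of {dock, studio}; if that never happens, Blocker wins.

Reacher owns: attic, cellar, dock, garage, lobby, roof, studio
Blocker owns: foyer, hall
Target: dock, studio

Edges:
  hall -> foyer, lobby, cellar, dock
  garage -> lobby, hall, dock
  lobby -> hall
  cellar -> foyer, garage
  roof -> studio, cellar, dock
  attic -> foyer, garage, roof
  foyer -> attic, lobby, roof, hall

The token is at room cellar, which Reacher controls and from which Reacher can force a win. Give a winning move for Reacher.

garage

A0 = {dock, studio}
A1: add {garage, roof} — garage (Reacher) has garage→dock; roof (Reacher) has roof→studio.
A2: add {attic, cellar} — attic (Reacher) has attic→garage; cellar (Reacher) has cellar→garage.
A3 = A2; e.g. foyer (Blocker) can still go to lobby. Fixed point.
From cellar, successor garage is in the attractor (rank 1); the other successor foyer is not.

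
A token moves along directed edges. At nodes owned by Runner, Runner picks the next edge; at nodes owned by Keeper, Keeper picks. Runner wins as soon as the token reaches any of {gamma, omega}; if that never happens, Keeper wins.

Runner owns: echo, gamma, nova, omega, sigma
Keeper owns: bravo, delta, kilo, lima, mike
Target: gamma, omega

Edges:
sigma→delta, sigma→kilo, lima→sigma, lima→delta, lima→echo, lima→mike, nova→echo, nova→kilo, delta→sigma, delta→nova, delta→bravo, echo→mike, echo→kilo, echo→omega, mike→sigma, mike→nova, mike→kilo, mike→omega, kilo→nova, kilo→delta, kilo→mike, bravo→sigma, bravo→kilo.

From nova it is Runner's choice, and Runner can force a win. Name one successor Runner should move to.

A0 = {gamma, omega}
A1: add {echo} — echo (Runner) has echo→omega.
A2: add {nova} — nova (Runner) has nova→echo.
A3 = A2; e.g. sigma (Runner) has no edge into A2. Fixed point.
From nova, successor echo is in the attractor (rank 1); the other successor kilo is not.

echo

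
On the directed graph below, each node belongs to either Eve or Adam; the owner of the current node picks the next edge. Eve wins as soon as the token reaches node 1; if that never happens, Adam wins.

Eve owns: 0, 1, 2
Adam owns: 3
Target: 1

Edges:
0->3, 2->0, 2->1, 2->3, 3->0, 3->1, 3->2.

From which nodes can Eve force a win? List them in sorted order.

1, 2

A0 = {1}
A1: add {2} — 2 (Eve) has 2→1.
A2 = A1; e.g. 0 (Eve) has no edge into A1. Fixed point.
Eve's winning region = {1, 2}.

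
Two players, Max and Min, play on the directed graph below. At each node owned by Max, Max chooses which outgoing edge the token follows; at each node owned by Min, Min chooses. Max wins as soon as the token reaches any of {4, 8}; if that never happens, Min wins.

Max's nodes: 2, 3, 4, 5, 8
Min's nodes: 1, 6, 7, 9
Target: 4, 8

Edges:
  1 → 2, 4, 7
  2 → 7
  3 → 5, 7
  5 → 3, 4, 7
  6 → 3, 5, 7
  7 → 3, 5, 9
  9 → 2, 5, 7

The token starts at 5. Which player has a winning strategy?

Max

A0 = {4, 8}
A1: add {5} — 5 (Max) has 5→4.
5 ∈ A1, so Max can force the target.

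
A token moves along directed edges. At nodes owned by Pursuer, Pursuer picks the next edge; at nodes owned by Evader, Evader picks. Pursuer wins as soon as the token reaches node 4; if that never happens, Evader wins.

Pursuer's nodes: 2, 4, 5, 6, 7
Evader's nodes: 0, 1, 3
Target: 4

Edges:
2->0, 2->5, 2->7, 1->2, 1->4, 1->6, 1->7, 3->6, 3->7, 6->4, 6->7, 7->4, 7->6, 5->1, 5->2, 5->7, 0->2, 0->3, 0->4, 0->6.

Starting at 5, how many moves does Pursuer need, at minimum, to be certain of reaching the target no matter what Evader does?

2

A0 = {4}
A1: add {6, 7} — 6 (Pursuer) has 6→4; 7 (Pursuer) has 7→4.
A2: add {2, 3, 5} — 2 (Pursuer) has 2→7; 3 (Evader): all of {6, 7} already in; 5 (Pursuer) has 5→7.
5 enters the attractor at level 2, so Pursuer can force the target in 2 moves from there.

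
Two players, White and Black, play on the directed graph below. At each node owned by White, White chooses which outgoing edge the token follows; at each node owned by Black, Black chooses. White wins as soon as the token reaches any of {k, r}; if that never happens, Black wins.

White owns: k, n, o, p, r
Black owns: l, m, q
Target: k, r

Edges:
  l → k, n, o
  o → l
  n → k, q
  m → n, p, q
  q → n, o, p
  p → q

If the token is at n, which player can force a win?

White

A0 = {k, r}
A1: add {n} — n (White) has n→k.
A2 = A1; e.g. l (Black) can still go to o. Fixed point.
n ∈ A1, so White can force the target.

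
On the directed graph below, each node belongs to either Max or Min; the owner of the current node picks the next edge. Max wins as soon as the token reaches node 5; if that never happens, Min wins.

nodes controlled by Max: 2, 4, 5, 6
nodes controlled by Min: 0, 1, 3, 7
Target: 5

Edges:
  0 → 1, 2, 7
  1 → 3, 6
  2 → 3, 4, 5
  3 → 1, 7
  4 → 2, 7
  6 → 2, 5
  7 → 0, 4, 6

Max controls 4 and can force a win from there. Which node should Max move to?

2

A0 = {5}
A1: add {2, 6} — 2 (Max) has 2→5; 6 (Max) has 6→5.
A2: add {4} — 4 (Max) has 4→2.
A3 = A2; e.g. 0 (Min) can still go to 1. Fixed point.
From 4, successor 2 is in the attractor (rank 1); the other successor 7 is not.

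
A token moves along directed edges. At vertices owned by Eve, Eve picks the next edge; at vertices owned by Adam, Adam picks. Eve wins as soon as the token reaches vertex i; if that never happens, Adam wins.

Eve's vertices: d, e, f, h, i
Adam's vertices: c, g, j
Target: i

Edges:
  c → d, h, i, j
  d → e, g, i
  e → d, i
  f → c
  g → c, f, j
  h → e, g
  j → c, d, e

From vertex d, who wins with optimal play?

Eve

A0 = {i}
A1: add {d, e} — d (Eve) has d→i; e (Eve) has e→i.
d ∈ A1, so Eve can force the target.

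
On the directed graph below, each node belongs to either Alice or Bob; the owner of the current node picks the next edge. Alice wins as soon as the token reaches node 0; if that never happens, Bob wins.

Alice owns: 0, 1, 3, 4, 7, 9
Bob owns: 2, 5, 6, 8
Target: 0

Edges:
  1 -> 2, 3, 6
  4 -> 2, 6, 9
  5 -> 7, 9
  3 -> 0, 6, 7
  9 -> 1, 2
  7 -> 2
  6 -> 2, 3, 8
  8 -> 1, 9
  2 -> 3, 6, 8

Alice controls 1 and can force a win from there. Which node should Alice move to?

3

A0 = {0}
A1: add {3} — 3 (Alice) has 3→0.
A2: add {1} — 1 (Alice) has 1→3.
A3: add {9} — 9 (Alice) has 9→1.
A4: add {4, 8} — 4 (Alice) has 4→9; 8 (Bob): all of {1, 9} already in.
A5 = A4; e.g. 2 (Bob) can still go to 6. Fixed point.
From 1, successor 3 is in the attractor (rank 1); the other successors 2, 6 are not.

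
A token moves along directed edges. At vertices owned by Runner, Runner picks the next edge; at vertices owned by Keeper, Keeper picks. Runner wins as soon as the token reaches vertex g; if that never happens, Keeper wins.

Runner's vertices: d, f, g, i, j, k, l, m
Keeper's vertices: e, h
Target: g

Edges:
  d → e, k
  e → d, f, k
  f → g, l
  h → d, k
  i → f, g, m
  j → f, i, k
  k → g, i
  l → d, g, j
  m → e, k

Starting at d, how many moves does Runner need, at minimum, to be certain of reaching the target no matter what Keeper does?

2

A0 = {g}
A1: add {f, i, k, l} — f (Runner) has f→g; i (Runner) has i→g; k (Runner) has k→g; l (Runner) has l→g.
A2: add {d, j, m} — d (Runner) has d→k; j (Runner) has j→f; m (Runner) has m→k.
d enters the attractor at level 2, so Runner can force the target in 2 moves from there.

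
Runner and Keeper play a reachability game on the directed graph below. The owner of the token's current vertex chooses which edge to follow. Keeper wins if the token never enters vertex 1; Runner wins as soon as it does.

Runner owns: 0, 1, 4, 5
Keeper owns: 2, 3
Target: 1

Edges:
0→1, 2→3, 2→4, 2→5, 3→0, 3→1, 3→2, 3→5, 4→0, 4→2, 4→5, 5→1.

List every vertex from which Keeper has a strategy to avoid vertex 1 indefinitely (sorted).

2, 3

A0 = {1}
A1: add {0, 5} — 0 (Runner) has 0→1; 5 (Runner) has 5→1.
A2: add {4} — 4 (Runner) has 4→0.
A3 = A2; e.g. 2 (Keeper) can still go to 3. Fixed point.
Runner's attractor = {0, 1, 4, 5}; Keeper avoids the target exactly from the complement.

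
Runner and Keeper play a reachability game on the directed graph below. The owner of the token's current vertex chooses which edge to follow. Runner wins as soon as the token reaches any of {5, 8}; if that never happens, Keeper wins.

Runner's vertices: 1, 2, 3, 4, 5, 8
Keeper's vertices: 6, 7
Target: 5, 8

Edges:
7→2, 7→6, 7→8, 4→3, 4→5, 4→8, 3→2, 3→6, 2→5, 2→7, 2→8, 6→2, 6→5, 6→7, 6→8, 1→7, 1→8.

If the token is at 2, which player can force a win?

A0 = {5, 8}
A1: add {1, 2, 4} — 1 (Runner) has 1→8; 2 (Runner) has 2→5; 4 (Runner) has 4→5.
2 ∈ A1, so Runner can force the target.

Runner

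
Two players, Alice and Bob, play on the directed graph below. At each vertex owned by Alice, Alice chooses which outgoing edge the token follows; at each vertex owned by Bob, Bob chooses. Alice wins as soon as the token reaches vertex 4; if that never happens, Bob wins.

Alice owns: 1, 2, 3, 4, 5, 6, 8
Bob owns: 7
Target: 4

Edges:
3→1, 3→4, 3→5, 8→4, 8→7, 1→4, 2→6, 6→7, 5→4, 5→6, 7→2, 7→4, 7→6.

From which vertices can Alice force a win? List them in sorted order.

1, 3, 4, 5, 8

A0 = {4}
A1: add {1, 3, 5, 8} — 1 (Alice) has 1→4; 3 (Alice) has 3→4; 5 (Alice) has 5→4; 8 (Alice) has 8→4.
A2 = A1; e.g. 2 (Alice) has no edge into A1. Fixed point.
Alice's winning region = {1, 3, 4, 5, 8}.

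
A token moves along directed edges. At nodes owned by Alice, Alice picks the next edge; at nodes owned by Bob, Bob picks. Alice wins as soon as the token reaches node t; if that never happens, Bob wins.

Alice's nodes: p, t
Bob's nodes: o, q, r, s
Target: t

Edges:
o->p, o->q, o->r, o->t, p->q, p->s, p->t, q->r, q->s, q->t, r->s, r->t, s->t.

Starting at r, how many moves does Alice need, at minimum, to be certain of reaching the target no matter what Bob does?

A0 = {t}
A1: add {p, s} — p (Alice) has p→t; s (Bob): all of {t} already in.
A2: add {r} — r (Bob): all of {s, t} already in.
r enters the attractor at level 2, so Alice can force the target in 2 moves from there.

2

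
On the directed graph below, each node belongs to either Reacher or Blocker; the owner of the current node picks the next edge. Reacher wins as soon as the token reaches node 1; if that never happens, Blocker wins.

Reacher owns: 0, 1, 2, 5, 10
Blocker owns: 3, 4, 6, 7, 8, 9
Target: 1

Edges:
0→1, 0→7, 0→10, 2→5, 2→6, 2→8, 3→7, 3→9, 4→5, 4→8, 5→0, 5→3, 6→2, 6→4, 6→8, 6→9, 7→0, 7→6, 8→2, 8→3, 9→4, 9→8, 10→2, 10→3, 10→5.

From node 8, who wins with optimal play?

Blocker

A0 = {1}
A1: add {0} — 0 (Reacher) has 0→1.
A2: add {5} — 5 (Reacher) has 5→0.
A3: add {2, 10} — 2 (Reacher) has 2→5; 10 (Reacher) has 10→5.
A4 = A3; e.g. 3 (Blocker) can still go to 7. Fixed point.
8 never enters the attractor, so Blocker can avoid the target forever.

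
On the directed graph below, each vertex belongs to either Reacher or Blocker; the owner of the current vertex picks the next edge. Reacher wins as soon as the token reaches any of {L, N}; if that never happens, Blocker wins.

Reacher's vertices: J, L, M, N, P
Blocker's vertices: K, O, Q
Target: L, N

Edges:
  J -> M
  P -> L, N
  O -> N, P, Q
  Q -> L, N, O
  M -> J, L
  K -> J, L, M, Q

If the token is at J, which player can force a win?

Reacher

A0 = {L, N}
A1: add {M, P} — M (Reacher) has M→L; P (Reacher) has P→L.
A2: add {J} — J (Reacher) has J→M.
A3 = A2; e.g. K (Blocker) can still go to Q. Fixed point.
J ∈ A2, so Reacher can force the target.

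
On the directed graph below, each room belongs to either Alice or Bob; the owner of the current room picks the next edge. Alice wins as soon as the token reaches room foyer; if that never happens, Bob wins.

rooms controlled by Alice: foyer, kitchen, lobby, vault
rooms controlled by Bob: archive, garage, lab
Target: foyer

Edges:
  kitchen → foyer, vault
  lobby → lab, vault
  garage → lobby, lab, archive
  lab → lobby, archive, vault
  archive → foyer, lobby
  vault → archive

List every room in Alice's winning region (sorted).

foyer, kitchen

A0 = {foyer}
A1: add {kitchen} — kitchen (Alice) has kitchen→foyer.
A2 = A1; e.g. lobby (Alice) has no edge into A1. Fixed point.
Alice's winning region = {foyer, kitchen}.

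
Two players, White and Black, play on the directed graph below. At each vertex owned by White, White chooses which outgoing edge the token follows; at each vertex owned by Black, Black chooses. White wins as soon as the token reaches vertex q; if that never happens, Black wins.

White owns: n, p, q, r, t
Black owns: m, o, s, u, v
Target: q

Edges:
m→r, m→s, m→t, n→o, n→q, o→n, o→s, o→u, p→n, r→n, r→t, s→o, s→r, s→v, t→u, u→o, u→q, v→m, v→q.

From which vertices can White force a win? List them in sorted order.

n, p, q, r

A0 = {q}
A1: add {n} — n (White) has n→q.
A2: add {p, r} — p (White) has p→n; r (White) has r→n.
A3 = A2; e.g. m (Black) can still go to s. Fixed point.
White's winning region = {n, p, q, r}.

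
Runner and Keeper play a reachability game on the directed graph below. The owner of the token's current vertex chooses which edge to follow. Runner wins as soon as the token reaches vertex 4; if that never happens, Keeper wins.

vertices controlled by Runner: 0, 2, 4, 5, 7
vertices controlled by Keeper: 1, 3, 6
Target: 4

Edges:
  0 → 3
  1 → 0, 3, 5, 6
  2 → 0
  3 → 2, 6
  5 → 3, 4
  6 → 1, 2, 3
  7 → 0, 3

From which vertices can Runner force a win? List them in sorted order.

4, 5

A0 = {4}
A1: add {5} — 5 (Runner) has 5→4.
A2 = A1; e.g. 0 (Runner) has no edge into A1. Fixed point.
Runner's winning region = {4, 5}.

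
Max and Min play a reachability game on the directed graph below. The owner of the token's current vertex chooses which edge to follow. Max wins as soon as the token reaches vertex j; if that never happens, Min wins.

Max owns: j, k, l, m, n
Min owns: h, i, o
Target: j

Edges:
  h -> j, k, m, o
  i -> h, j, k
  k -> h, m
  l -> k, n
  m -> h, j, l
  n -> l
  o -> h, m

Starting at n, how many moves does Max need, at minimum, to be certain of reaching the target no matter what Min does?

A0 = {j}
A1: add {m} — m (Max) has m→j.
A2: add {k} — k (Max) has k→m.
A3: add {l} — l (Max) has l→k.
A4: add {n} — n (Max) has n→l.
A5 = A4; e.g. h (Min) can still go to o. Fixed point.
n enters the attractor at level 4, so Max can force the target in 4 moves from there.

4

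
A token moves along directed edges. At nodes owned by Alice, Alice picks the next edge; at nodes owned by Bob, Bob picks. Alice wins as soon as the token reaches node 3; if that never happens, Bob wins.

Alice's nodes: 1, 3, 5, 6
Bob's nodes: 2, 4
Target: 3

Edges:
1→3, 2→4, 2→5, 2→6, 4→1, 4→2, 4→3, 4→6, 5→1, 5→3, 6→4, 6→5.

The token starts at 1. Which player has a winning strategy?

Alice

A0 = {3}
A1: add {1, 5} — 1 (Alice) has 1→3; 5 (Alice) has 5→3.
1 ∈ A1, so Alice can force the target.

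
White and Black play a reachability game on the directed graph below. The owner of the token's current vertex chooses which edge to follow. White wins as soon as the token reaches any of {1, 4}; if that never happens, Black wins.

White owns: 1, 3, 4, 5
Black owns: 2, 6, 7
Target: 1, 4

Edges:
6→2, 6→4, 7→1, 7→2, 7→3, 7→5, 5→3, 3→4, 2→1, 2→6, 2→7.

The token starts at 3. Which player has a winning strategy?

White

A0 = {1, 4}
A1: add {3} — 3 (White) has 3→4.
3 ∈ A1, so White can force the target.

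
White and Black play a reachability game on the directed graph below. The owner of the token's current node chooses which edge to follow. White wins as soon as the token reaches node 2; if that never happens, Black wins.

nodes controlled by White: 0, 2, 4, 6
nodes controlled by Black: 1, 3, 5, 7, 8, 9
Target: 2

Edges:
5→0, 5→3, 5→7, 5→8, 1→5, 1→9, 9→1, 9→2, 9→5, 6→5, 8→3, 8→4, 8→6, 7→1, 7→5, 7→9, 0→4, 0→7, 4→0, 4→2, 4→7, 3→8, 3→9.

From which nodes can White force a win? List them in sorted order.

0, 2, 4

A0 = {2}
A1: add {4} — 4 (White) has 4→2.
A2: add {0} — 0 (White) has 0→4.
A3 = A2; e.g. 1 (Black) can still go to 5. Fixed point.
White's winning region = {0, 2, 4}.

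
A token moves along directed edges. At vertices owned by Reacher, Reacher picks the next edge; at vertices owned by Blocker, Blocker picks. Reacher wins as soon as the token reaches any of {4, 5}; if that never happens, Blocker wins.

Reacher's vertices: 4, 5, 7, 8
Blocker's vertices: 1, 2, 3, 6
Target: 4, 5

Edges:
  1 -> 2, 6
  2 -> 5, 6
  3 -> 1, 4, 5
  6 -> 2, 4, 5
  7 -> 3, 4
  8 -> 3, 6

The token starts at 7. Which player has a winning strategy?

A0 = {4, 5}
A1: add {7} — 7 (Reacher) has 7→4.
A2 = A1; e.g. 1 (Blocker) can still go to 2. Fixed point.
7 ∈ A1, so Reacher can force the target.

Reacher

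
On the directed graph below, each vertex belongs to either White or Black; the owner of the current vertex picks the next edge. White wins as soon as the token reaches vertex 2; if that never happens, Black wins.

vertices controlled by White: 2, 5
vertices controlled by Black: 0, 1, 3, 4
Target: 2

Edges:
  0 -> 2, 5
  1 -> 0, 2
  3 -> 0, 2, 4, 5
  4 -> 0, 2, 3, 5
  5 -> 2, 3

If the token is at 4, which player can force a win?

Black

A0 = {2}
A1: add {5} — 5 (White) has 5→2.
A2: add {0} — 0 (Black): all of {2, 5} already in.
A3: add {1} — 1 (Black): all of {0, 2} already in.
A4 = A3; e.g. 3 (Black) can still go to 4. Fixed point.
4 never enters the attractor, so Black can avoid the target forever.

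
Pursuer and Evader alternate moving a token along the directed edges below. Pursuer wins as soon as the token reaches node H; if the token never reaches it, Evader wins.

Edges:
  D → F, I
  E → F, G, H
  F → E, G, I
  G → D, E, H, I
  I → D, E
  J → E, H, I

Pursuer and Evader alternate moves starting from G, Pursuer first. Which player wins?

Pursuer

Track states (vertex, player-to-move).
A0 = {(H,Pursuer), (H,Evader)}
A1: add {(E,Pursuer), (G,Pursuer), (J,Pursuer)}.
(G,Pursuer) ∈ A1 ⇒ Pursuer forces the target.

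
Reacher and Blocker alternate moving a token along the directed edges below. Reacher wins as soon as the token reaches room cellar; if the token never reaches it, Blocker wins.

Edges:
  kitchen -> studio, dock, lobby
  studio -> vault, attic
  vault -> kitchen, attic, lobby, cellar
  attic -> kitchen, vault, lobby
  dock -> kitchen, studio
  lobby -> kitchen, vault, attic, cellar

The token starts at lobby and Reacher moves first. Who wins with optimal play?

Track states (vertex, player-to-move).
A0 = {(cellar,Reacher), (cellar,Blocker)}
A1: add {(vault,Reacher), (lobby,Reacher)}.
(lobby,Reacher) ∈ A1 ⇒ Reacher forces the target.

Reacher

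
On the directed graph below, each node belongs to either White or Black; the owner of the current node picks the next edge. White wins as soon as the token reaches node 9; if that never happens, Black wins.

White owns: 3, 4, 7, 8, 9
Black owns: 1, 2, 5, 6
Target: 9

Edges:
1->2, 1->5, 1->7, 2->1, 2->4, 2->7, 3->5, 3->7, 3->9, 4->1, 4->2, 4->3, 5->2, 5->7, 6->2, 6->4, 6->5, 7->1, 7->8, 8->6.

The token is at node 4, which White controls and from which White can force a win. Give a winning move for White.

3

A0 = {9}
A1: add {3} — 3 (White) has 3→9.
A2: add {4} — 4 (White) has 4→3.
A3 = A2; e.g. 1 (Black) can still go to 2. Fixed point.
From 4, successor 3 is in the attractor (rank 1); the other successors 1, 2 are not.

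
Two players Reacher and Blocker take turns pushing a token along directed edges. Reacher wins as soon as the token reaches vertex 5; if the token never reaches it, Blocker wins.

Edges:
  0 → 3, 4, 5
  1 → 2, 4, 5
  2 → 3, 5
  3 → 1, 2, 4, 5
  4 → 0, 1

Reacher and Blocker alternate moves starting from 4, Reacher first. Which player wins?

Track states (vertex, player-to-move).
A0 = {(5,Reacher), (5,Blocker)}
A1: add {(0,Reacher), (1,Reacher), (2,Reacher), (3,Reacher)}.
A2: add {(2,Blocker), (4,Blocker)}.
A3 = A2; e.g. (0,Blocker) stays out. (4,Reacher) never enters ⇒ Blocker avoids the target.

Blocker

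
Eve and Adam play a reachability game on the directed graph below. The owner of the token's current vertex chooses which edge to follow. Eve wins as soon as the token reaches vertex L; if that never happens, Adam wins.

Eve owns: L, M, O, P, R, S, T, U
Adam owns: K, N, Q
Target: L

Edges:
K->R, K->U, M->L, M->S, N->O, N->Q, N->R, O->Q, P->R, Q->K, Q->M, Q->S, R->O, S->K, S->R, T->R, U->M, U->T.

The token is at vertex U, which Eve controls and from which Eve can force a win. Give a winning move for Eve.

A0 = {L}
A1: add {M} — M (Eve) has M→L.
A2: add {U} — U (Eve) has U→M.
A3 = A2; e.g. K (Adam) can still go to R. Fixed point.
From U, successor M is in the attractor (rank 1); the other successor T is not.

M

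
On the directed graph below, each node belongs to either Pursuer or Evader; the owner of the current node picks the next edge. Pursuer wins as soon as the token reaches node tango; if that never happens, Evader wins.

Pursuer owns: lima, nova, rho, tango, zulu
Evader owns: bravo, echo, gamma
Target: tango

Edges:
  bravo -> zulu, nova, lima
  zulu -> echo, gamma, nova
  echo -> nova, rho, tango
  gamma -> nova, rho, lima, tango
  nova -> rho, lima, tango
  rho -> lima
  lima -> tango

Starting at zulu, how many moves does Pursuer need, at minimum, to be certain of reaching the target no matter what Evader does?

A0 = {tango}
A1: add {lima, nova} — nova (Pursuer) has nova→tango; lima (Pursuer) has lima→tango.
A2: add {rho, zulu} — zulu (Pursuer) has zulu→nova; rho (Pursuer) has rho→lima.
zulu enters the attractor at level 2, so Pursuer can force the target in 2 moves from there.

2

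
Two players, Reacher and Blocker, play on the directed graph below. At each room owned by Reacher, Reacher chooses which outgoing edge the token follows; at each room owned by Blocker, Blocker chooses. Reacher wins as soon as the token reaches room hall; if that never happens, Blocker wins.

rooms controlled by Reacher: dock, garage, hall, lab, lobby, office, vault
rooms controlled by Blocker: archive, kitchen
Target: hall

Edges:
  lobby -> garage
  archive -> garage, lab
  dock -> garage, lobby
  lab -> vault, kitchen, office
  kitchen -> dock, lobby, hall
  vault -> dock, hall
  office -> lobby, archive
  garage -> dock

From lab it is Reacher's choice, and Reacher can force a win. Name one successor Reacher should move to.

vault

A0 = {hall}
A1: add {vault} — vault (Reacher) has vault→hall.
A2: add {lab} — lab (Reacher) has lab→vault.
A3 = A2; e.g. dock (Reacher) has no edge into A2. Fixed point.
From lab, successor vault is in the attractor (rank 1); the other successors kitchen, office are not.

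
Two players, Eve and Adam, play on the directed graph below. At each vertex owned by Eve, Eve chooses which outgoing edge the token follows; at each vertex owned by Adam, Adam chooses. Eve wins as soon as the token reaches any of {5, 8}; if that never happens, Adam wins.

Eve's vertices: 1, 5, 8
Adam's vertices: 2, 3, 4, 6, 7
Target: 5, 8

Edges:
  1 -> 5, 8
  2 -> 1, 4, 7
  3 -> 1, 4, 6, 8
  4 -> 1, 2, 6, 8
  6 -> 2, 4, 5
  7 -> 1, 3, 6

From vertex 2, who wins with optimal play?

A0 = {5, 8}
A1: add {1} — 1 (Eve) has 1→5.
A2 = A1; e.g. 2 (Adam) can still go to 4. Fixed point.
2 never enters the attractor, so Adam can avoid the target forever.

Adam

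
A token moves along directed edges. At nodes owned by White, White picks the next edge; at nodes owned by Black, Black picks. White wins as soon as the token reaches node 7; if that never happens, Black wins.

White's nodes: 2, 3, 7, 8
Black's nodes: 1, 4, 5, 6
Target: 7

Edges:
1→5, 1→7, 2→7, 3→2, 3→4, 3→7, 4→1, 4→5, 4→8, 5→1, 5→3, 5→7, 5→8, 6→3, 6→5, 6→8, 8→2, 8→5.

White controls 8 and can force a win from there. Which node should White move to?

A0 = {7}
A1: add {2, 3} — 2 (White) has 2→7; 3 (White) has 3→7.
A2: add {8} — 8 (White) has 8→2.
A3 = A2; e.g. 1 (Black) can still go to 5. Fixed point.
From 8, successor 2 is in the attractor (rank 1); the other successor 5 is not.

2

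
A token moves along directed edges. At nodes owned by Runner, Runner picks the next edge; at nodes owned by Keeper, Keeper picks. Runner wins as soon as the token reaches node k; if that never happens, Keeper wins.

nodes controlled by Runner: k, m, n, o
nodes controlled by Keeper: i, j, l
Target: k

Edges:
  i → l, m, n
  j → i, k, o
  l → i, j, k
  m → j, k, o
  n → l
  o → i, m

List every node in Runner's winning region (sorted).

A0 = {k}
A1: add {m} — m (Runner) has m→k.
A2: add {o} — o (Runner) has o→m.
A3 = A2; e.g. i (Keeper) can still go to l. Fixed point.
Runner's winning region = {k, m, o}.

k, m, o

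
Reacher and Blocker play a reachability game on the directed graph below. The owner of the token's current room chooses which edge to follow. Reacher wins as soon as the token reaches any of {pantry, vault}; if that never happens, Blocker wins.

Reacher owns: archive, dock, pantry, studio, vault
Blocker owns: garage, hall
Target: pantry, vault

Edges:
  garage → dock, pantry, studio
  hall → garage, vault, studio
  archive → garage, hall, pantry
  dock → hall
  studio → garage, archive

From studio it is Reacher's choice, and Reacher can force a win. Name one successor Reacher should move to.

A0 = {pantry, vault}
A1: add {archive} — archive (Reacher) has archive→pantry.
A2: add {studio} — studio (Reacher) has studio→archive.
A3 = A2; e.g. garage (Blocker) can still go to dock. Fixed point.
From studio, successor archive is in the attractor (rank 1); the other successor garage is not.

archive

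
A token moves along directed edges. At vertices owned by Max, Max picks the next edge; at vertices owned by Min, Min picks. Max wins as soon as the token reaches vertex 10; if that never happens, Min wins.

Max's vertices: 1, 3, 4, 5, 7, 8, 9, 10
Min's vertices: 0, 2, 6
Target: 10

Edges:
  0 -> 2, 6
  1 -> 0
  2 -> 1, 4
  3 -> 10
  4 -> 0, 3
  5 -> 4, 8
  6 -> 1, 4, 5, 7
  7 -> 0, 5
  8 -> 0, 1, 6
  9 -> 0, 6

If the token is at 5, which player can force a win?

Max

A0 = {10}
A1: add {3} — 3 (Max) has 3→10.
A2: add {4} — 4 (Max) has 4→3.
A3: add {5} — 5 (Max) has 5→4.
5 ∈ A3, so Max can force the target.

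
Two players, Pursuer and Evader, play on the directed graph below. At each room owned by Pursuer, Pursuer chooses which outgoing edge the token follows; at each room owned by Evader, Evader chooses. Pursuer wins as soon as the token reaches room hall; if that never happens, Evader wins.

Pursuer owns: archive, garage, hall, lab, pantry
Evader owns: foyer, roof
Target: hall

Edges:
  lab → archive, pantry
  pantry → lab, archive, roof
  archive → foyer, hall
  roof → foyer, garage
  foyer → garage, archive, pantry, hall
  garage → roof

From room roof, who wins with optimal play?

Evader

A0 = {hall}
A1: add {archive} — archive (Pursuer) has archive→hall.
A2: add {lab, pantry} — lab (Pursuer) has lab→archive; pantry (Pursuer) has pantry→archive.
A3 = A2; e.g. foyer (Evader) can still go to garage. Fixed point.
roof never enters the attractor, so Evader can avoid the target forever.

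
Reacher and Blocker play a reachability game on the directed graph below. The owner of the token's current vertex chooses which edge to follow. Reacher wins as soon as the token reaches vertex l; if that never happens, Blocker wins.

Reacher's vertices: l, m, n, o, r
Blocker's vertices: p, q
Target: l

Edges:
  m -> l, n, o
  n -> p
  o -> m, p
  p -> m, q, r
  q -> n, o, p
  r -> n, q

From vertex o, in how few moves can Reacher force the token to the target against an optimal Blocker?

2

A0 = {l}
A1: add {m} — m (Reacher) has m→l.
A2: add {o} — o (Reacher) has o→m.
A3 = A2; e.g. n (Reacher) has no edge into A2. Fixed point.
o enters the attractor at level 2, so Reacher can force the target in 2 moves from there.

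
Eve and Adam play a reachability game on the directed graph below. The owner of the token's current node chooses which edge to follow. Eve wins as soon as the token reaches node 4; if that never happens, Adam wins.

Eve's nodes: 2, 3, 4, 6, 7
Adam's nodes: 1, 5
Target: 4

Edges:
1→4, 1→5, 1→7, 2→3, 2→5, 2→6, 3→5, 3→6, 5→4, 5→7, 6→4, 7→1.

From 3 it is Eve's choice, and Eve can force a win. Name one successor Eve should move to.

6

A0 = {4}
A1: add {6} — 6 (Eve) has 6→4.
A2: add {2, 3} — 2 (Eve) has 2→6; 3 (Eve) has 3→6.
A3 = A2; e.g. 1 (Adam) can still go to 5. Fixed point.
From 3, successor 6 is in the attractor (rank 1); the other successor 5 is not.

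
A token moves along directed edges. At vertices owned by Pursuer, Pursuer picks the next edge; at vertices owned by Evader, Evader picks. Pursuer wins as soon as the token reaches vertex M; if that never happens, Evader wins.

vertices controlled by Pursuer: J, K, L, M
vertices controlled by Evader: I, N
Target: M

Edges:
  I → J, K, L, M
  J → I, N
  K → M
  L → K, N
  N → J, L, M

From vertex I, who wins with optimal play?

Evader

A0 = {M}
A1: add {K} — K (Pursuer) has K→M.
A2: add {L} — L (Pursuer) has L→K.
A3 = A2; e.g. I (Evader) can still go to J. Fixed point.
I never enters the attractor, so Evader can avoid the target forever.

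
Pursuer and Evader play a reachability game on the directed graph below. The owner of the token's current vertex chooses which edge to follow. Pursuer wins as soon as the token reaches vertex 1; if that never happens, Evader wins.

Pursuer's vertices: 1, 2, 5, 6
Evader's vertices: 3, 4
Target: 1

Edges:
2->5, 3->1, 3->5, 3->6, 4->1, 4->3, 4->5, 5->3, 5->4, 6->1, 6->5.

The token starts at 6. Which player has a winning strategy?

A0 = {1}
A1: add {6} — 6 (Pursuer) has 6→1.
A2 = A1; e.g. 2 (Pursuer) has no edge into A1. Fixed point.
6 ∈ A1, so Pursuer can force the target.

Pursuer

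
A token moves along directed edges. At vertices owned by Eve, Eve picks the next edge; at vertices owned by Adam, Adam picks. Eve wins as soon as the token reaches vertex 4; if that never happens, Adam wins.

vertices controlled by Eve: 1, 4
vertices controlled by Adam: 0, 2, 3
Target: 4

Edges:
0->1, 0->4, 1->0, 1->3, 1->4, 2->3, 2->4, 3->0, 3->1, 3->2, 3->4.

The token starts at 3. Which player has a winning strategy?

A0 = {4}
A1: add {1} — 1 (Eve) has 1→4.
A2: add {0} — 0 (Adam): all of {1, 4} already in.
A3 = A2; e.g. 2 (Adam) can still go to 3. Fixed point.
3 never enters the attractor, so Adam can avoid the target forever.

Adam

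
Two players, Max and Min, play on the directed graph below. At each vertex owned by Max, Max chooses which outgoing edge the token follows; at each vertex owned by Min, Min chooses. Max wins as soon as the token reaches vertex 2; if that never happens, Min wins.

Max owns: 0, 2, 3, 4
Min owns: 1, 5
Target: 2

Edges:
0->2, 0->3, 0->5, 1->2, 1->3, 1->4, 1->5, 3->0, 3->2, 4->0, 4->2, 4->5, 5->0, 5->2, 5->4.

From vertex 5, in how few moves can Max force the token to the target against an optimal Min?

A0 = {2}
A1: add {0, 3, 4} — 0 (Max) has 0→2; 3 (Max) has 3→2; 4 (Max) has 4→2.
A2: add {5} — 5 (Min): all of {0, 2, 4} already in.
5 enters the attractor at level 2, so Max can force the target in 2 moves from there.

2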